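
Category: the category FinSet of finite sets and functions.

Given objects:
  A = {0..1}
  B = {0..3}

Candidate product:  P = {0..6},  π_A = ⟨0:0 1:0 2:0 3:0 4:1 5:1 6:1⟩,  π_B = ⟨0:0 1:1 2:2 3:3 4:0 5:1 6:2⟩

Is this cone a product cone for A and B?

|A|·|B| = 2·4 = 8;  |P| = 7
  → cardinalities differ; no bijection possible.

Answer: NOT A VALID PRODUCT — |P|=7 ≠ |A|·|B|=8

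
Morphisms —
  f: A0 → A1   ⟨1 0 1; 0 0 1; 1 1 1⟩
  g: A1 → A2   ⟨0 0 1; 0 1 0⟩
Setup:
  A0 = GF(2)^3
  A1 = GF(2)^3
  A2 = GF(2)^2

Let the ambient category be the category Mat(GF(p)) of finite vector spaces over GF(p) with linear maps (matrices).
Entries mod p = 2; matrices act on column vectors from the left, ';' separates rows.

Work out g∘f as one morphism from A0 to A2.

Answer: ⟨1 1 1; 0 0 1⟩

Trace:
  e0=(1,0,0) f→(1,0,1) g→(1,0)
  e1=(0,1,0) f→(0,0,1) g→(1,0)
  e2=(0,0,1) f→(1,1,1) g→(1,1)
⟦path⟧: ⟨1 1 1; 0 0 1⟩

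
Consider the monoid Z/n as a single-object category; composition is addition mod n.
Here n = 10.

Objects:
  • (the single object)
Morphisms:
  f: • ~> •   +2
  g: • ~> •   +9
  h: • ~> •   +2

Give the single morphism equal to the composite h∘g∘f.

  0 +2≡2 +9≡1 +2≡3  (mod 10)
result: +3

Answer: +3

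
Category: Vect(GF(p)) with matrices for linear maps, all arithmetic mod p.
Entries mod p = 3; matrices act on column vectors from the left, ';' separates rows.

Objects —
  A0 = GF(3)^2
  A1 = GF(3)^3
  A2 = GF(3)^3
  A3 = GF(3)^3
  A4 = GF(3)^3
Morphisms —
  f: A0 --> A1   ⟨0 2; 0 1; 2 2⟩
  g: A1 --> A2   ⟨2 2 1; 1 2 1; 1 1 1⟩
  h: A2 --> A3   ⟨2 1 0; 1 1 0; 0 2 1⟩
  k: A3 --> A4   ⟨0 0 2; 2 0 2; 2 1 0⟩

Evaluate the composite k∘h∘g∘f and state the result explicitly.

Answer: ⟨0 1; 0 0; 1 1⟩

Derivation:
  e0=(1,0) f-->(0,0,2) g-->(2,2,2) h-->(0,1,0) k-->(0,0,1)
  e1=(0,1) f-->(2,1,2) g-->(2,0,2) h-->(1,2,2) k-->(1,0,1)
composite: ⟨0 1; 0 0; 1 1⟩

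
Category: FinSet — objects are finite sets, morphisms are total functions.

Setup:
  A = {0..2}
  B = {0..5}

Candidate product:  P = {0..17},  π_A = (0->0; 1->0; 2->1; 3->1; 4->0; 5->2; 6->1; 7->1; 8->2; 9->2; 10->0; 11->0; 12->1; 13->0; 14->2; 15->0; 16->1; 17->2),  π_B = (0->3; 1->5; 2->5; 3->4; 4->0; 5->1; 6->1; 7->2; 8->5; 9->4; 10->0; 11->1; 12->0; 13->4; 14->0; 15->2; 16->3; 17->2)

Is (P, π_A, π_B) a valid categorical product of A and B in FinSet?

Answer: NOT A VALID PRODUCT — duplicate pair at indices 10,4

Derivation:
|A|·|B| = 3·6 = 18;  |P| = 18
Check the pairing map k ↦ (π_A(k), π_B(k)):
  0 -> (0,3)
  1 -> (0,5)
  2 -> (1,5)
  3 -> (1,4)
  4 -> (0,0)
  5 -> (2,1)
  6 -> (1,1)
  7 -> (1,2)
  8 -> (2,5)
  9 -> (2,4)
  10 -> (0,0)  ✗ repeats pair of k=4
  11 -> (0,1)
  12 -> (1,0)
  13 -> (0,4)
  14 -> (2,0)
  15 -> (0,2)
  16 -> (1,3)
  17 -> (2,2)
distinct pairs in image: 17 / 18 needed
  → (0,0) hit at k=4 and k=10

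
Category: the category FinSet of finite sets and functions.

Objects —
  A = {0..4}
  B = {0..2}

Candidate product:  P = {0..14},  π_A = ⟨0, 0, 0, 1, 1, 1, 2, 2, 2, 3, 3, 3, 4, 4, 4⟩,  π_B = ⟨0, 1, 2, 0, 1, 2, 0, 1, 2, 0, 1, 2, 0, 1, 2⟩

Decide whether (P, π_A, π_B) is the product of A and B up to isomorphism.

|A|·|B| = 5·3 = 15;  |P| = 15
Check the pairing map k ↦ (π_A(k), π_B(k)):
  0 ↦ (0,0)
  1 ↦ (0,1)
  2 ↦ (0,2)
  3 ↦ (1,0)
  4 ↦ (1,1)
  5 ↦ (1,2)
  6 ↦ (2,0)
  7 ↦ (2,1)
  8 ↦ (2,2)
  9 ↦ (3,0)
  10 ↦ (3,1)
  11 ↦ (3,2)
  12 ↦ (4,0)
  13 ↦ (4,1)
  14 ↦ (4,2)
distinct pairs in image: 15 / 15 needed
  → bijection onto A×B; projections well-typed.

Answer: VALID PRODUCT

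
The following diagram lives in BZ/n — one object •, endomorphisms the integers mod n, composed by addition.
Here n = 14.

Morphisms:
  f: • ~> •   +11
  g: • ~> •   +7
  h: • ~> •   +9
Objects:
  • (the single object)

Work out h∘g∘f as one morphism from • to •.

  0 +11≡11 +7≡4 +9≡13  (mod 14)
composite: +13

Answer: +13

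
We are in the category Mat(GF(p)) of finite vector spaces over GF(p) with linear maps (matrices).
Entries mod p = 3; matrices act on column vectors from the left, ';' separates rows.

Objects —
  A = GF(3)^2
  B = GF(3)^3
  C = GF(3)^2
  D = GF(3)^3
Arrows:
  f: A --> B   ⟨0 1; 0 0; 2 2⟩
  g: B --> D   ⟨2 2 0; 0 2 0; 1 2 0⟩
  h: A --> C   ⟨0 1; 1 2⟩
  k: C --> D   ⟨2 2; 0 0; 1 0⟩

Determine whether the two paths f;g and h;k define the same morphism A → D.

Answer: DOES NOT COMMUTE

Derivation:
Path 1 = f;g:
  e0=[1,0] f-->[0,0,2] g-->[0,0,0]
  e1=[0,1] f-->[1,0,2] g-->[2,0,1]
  ⟦path⟧₁ = ⟨0 2; 0 0; 0 1⟩
Path 2 = h;k:
  e0=[1,0] h-->[0,1] k-->[2,0,0]
  e1=[0,1] h-->[1,2] k-->[0,0,1]
  ⟦path⟧₂ = ⟨2 0; 0 0; 0 1⟩
Equal? NO — does not commute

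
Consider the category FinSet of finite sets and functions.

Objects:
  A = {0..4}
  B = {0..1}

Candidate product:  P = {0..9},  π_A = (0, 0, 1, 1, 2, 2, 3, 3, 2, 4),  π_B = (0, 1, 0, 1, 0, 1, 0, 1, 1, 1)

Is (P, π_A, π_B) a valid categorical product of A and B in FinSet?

Answer: NOT A VALID PRODUCT — duplicate pair at indices 5,8

Derivation:
|A|·|B| = 5·2 = 10;  |P| = 10
Check the pairing map k ↦ (π_A(k), π_B(k)):
  0 ↦ (0,0)
  1 ↦ (0,1)
  2 ↦ (1,0)
  3 ↦ (1,1)
  4 ↦ (2,0)
  5 ↦ (2,1)
  6 ↦ (3,0)
  7 ↦ (3,1)
  8 ↦ (2,1)  ✗ repeats pair of k=5
  9 ↦ (4,1)
distinct pairs in image: 9 / 10 needed
  → (2,1) hit at k=5 and k=8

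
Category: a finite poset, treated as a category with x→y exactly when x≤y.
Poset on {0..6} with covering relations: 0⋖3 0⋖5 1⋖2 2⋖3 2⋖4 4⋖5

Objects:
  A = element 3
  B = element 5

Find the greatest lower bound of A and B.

Answer: NO MEET EXISTS

Trace:
Common predecessors of 3,5: {0,1,2}
  maximal lower bounds 0 and 2 are incomparable: neither 0<=2 nor 2<=0
→ no greatest lower bound exists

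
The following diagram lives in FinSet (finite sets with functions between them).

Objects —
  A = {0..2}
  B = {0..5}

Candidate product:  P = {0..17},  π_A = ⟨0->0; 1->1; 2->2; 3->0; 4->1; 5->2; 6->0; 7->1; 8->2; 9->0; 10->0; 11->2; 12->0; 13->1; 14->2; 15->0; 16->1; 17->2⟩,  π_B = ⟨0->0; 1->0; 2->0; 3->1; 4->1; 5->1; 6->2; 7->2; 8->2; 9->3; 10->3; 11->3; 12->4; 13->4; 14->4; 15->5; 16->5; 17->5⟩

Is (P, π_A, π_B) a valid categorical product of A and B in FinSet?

|A|·|B| = 3·6 = 18;  |P| = 18
Check the pairing map k ↦ (π_A(k), π_B(k)):
  0 -> (0,0)
  1 -> (1,0)
  2 -> (2,0)
  3 -> (0,1)
  4 -> (1,1)
  5 -> (2,1)
  6 -> (0,2)
  7 -> (1,2)
  8 -> (2,2)
  9 -> (0,3)
  10 -> (0,3)  ✗ repeats pair of k=9
  11 -> (2,3)
  12 -> (0,4)
  13 -> (1,4)
  14 -> (2,4)
  15 -> (0,5)
  16 -> (1,5)
  17 -> (2,5)
distinct pairs in image: 17 / 18 needed
  → (0,3) hit at k=9 and k=10

Answer: NOT A VALID PRODUCT — duplicate pair at indices 9,10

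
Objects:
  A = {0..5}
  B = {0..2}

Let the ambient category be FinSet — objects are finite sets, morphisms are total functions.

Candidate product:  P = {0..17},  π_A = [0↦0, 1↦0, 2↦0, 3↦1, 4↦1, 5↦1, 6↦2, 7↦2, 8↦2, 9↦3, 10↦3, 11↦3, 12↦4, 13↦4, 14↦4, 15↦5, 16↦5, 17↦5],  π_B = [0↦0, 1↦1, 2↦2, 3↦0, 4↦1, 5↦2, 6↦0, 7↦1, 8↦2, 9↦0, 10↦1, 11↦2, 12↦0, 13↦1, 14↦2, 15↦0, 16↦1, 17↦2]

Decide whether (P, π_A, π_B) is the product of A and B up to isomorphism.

|A|·|B| = 6·3 = 18;  |P| = 18
Check the pairing map k ↦ (π_A(k), π_B(k)):
  0 ↦ (0,0)
  1 ↦ (0,1)
  2 ↦ (0,2)
  3 ↦ (1,0)
  4 ↦ (1,1)
  5 ↦ (1,2)
  6 ↦ (2,0)
  7 ↦ (2,1)
  8 ↦ (2,2)
  9 ↦ (3,0)
  10 ↦ (3,1)
  11 ↦ (3,2)
  12 ↦ (4,0)
  13 ↦ (4,1)
  14 ↦ (4,2)
  15 ↦ (5,0)
  16 ↦ (5,1)
  17 ↦ (5,2)
distinct pairs in image: 18 / 18 needed
  → bijection onto A×B; projections well-typed.

Answer: VALID PRODUCT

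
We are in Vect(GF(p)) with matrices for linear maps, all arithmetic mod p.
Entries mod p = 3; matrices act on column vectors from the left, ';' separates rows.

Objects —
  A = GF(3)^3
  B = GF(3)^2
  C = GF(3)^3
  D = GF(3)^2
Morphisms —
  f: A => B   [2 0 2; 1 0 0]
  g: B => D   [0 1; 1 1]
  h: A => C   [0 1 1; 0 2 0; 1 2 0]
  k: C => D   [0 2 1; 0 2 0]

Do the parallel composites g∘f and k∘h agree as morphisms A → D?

Answer: DOES NOT COMMUTE

Derivation:
1) trace f;g:
  e0=⟨1,0,0⟩ f=>⟨2,1⟩ g=>⟨1,0⟩
  e1=⟨0,1,0⟩ f=>⟨0,0⟩ g=>⟨0,0⟩
  e2=⟨0,0,1⟩ f=>⟨2,0⟩ g=>⟨0,2⟩
  result₁ = [1 0 0; 0 0 2]
2) trace h;k:
  e0=⟨1,0,0⟩ h=>⟨0,0,1⟩ k=>⟨1,0⟩
  e1=⟨0,1,0⟩ h=>⟨1,2,2⟩ k=>⟨0,1⟩
  e2=⟨0,0,1⟩ h=>⟨1,0,0⟩ k=>⟨0,0⟩
  result₂ = [1 0 0; 0 1 0]
Equal? distinct morphisms ✗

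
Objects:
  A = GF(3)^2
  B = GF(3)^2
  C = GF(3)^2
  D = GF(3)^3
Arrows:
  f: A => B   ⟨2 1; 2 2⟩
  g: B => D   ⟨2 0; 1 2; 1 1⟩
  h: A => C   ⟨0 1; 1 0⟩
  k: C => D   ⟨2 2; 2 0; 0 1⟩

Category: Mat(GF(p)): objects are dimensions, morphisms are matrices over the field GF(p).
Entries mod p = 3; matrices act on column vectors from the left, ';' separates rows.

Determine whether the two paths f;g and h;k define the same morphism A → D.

Answer: DOES NOT COMMUTE

Work:
Along f;g (path 1):
  e0=⟨1,0⟩ f=>⟨2,2⟩ g=>⟨1,0,1⟩
  e1=⟨0,1⟩ f=>⟨1,2⟩ g=>⟨2,2,0⟩
  result₁ = ⟨1 2; 0 2; 1 0⟩
Along h;k (path 2):
  e0=⟨1,0⟩ h=>⟨0,1⟩ k=>⟨2,0,1⟩
  e1=⟨0,1⟩ h=>⟨1,0⟩ k=>⟨2,2,0⟩
  result₂ = ⟨2 2; 0 2; 1 0⟩
Equal? NO — does not commute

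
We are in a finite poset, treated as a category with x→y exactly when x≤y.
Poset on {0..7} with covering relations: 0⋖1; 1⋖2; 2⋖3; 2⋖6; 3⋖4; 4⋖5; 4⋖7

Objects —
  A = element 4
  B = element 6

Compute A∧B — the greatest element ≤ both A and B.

Common predecessors of 4,6: {0,1,2}
  0 <= 2
  1 <= 2
  2 <= 2
glb = 2

Answer: A∧B = 2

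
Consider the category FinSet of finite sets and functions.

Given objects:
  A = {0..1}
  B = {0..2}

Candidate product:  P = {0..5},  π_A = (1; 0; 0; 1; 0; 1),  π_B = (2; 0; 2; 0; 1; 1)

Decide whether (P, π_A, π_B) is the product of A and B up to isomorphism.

Answer: VALID PRODUCT

Trace:
|A|·|B| = 2·3 = 6;  |P| = 6
Check the pairing map k ↦ (π_A(k), π_B(k)):
  0 ↦ (1,2)
  1 ↦ (0,0)
  2 ↦ (0,2)
  3 ↦ (1,0)
  4 ↦ (0,1)
  5 ↦ (1,1)
distinct pairs in image: 6 / 6 needed
  → bijection onto A×B; projections well-typed.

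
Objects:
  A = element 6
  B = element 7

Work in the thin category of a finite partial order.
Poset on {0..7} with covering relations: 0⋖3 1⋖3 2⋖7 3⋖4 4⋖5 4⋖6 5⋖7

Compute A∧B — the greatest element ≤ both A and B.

Answer: A∧B = 4

Derivation:
Lower bounds of A=6 and B=7: {0,1,3,4}
  0 <= 4
  1 <= 4
  3 <= 4
  4 <= 4
glb = 4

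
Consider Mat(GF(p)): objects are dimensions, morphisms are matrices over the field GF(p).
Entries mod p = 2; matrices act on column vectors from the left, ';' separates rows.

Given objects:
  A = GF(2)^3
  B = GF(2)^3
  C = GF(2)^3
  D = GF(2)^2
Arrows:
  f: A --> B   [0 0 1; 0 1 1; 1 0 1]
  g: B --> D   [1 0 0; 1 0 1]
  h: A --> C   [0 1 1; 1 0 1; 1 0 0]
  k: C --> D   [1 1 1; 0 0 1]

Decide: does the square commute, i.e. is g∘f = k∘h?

Answer: DOES NOT COMMUTE

Trace:
Along f;g (path 1):
  e0=(1,0,0) f-->(0,0,1) g-->(0,1)
  e1=(0,1,0) f-->(0,1,0) g-->(0,0)
  e2=(0,0,1) f-->(1,1,1) g-->(1,0)
  ⟦path⟧₁ = [0 0 1; 1 0 0]
Along h;k (path 2):
  e0=(1,0,0) h-->(0,1,1) k-->(0,1)
  e1=(0,1,0) h-->(1,0,0) k-->(1,0)
  e2=(0,0,1) h-->(1,1,0) k-->(0,0)
  ⟦path⟧₂ = [0 1 0; 1 0 0]
Equal? differ; not commutative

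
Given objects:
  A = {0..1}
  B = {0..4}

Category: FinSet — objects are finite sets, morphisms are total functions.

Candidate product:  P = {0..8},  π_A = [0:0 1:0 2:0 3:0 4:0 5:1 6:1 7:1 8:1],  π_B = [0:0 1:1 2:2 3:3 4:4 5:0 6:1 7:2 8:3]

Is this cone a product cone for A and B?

|A|·|B| = 2·5 = 10;  |P| = 9
  → cardinalities differ; no bijection possible.

Answer: NOT A VALID PRODUCT — |P|=9 ≠ |A|·|B|=10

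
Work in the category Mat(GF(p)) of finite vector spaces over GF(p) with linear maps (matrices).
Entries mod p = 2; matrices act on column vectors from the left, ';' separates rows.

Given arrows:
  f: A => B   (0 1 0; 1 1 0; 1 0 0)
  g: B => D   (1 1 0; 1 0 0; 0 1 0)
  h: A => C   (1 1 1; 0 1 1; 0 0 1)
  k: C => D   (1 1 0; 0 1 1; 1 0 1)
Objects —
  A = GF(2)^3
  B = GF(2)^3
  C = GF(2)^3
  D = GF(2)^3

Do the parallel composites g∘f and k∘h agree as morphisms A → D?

Answer: COMMUTES

Derivation:
Path 1 = f;g:
  e0=[1,0,0] f=>[0,1,1] g=>[1,0,1]
  e1=[0,1,0] f=>[1,1,0] g=>[0,1,1]
  e2=[0,0,1] f=>[0,0,0] g=>[0,0,0]
  composite₁ = (1 0 0; 0 1 0; 1 1 0)
Path 2 = h;k:
  e0=[1,0,0] h=>[1,0,0] k=>[1,0,1]
  e1=[0,1,0] h=>[1,1,0] k=>[0,1,1]
  e2=[0,0,1] h=>[1,1,1] k=>[0,0,0]
  composite₂ = (1 0 0; 0 1 0; 1 1 0)
Equal? YES — commutes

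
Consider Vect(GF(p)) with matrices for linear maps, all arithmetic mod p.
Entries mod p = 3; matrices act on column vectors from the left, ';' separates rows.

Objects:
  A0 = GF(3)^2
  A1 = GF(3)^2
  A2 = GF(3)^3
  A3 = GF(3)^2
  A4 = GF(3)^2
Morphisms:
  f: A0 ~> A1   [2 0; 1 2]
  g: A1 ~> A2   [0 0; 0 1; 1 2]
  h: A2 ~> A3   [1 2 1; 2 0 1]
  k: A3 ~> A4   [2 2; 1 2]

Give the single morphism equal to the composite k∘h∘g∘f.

Answer: [2 0; 2 1]

Trace:
  e0=[1,0] f~>[2,1] g~>[0,1,1] h~>[0,1] k~>[2,2]
  e1=[0,1] f~>[0,2] g~>[0,2,1] h~>[2,1] k~>[0,1]
⟦path⟧: [2 0; 2 1]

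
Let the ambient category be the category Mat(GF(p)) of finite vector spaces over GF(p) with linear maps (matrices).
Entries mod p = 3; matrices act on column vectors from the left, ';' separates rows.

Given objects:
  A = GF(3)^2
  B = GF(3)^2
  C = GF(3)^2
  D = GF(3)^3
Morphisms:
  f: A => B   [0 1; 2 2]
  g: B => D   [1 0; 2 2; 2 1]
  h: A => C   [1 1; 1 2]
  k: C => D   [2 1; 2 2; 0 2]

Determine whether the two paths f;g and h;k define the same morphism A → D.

1) trace f;g:
  e0=(1,0) f=>(0,2) g=>(0,1,2)
  e1=(0,1) f=>(1,2) g=>(1,0,1)
  composite₁ = [0 1; 1 0; 2 1]
2) trace h;k:
  e0=(1,0) h=>(1,1) k=>(0,1,2)
  e1=(0,1) h=>(1,2) k=>(1,0,1)
  composite₂ = [0 1; 1 0; 2 1]
Equal? YES — commutes

Answer: COMMUTES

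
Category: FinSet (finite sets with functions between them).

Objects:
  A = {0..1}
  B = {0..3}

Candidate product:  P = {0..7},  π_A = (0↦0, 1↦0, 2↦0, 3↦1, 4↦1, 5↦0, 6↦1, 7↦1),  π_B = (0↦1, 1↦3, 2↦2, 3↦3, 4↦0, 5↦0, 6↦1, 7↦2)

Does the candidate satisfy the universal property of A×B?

|A|·|B| = 2·4 = 8;  |P| = 8
Check the pairing map k ↦ (π_A(k), π_B(k)):
  0 ↦ (0,1)
  1 ↦ (0,3)
  2 ↦ (0,2)
  3 ↦ (1,3)
  4 ↦ (1,0)
  5 ↦ (0,0)
  6 ↦ (1,1)
  7 ↦ (1,2)
distinct pairs in image: 8 / 8 needed
  → bijection onto A×B; projections well-typed.

Answer: VALID PRODUCT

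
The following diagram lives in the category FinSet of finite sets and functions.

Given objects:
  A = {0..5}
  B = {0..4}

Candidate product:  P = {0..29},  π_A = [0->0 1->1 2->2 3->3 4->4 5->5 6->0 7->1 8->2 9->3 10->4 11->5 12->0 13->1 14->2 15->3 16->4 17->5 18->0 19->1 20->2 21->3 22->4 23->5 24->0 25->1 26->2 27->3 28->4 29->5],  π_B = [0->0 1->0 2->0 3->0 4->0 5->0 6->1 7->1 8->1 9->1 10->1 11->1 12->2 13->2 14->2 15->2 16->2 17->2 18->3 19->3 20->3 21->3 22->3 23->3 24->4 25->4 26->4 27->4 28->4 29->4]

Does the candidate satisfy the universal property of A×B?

Answer: VALID PRODUCT

Work:
|A|·|B| = 6·5 = 30;  |P| = 30
Check the pairing map k ↦ (π_A(k), π_B(k)):
  0 -> (0,0)
  1 -> (1,0)
  2 -> (2,0)
  3 -> (3,0)
  4 -> (4,0)
  5 -> (5,0)
  6 -> (0,1)
  7 -> (1,1)
  8 -> (2,1)
  9 -> (3,1)
  10 -> (4,1)
  11 -> (5,1)
  12 -> (0,2)
  13 -> (1,2)
  14 -> (2,2)
  15 -> (3,2)
  16 -> (4,2)
  17 -> (5,2)
  18 -> (0,3)
  19 -> (1,3)
  20 -> (2,3)
  21 -> (3,3)
  22 -> (4,3)
  23 -> (5,3)
  24 -> (0,4)
  25 -> (1,4)
  26 -> (2,4)
  27 -> (3,4)
  28 -> (4,4)
  29 -> (5,4)
distinct pairs in image: 30 / 30 needed
  → bijection onto A×B; projections well-typed.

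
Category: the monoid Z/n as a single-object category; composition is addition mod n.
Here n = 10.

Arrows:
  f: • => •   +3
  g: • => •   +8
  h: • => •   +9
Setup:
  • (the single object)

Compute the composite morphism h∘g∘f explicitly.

  0 +3≡3 +8≡1 +9≡0  (mod 10)
composite: +0

Answer: +0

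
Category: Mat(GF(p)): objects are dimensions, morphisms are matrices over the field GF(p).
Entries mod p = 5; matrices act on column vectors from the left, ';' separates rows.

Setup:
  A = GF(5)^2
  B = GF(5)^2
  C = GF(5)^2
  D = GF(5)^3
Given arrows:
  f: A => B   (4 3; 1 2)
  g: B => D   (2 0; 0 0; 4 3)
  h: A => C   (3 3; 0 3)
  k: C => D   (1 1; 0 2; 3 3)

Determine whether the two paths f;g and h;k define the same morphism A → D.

Answer: DOES NOT COMMUTE

Trace:
Along f;g (path 1):
  e0=[1,0] f=>[4,1] g=>[3,0,4]
  e1=[0,1] f=>[3,2] g=>[1,0,3]
  result₁ = (3 1; 0 0; 4 3)
Along h;k (path 2):
  e0=[1,0] h=>[3,0] k=>[3,0,4]
  e1=[0,1] h=>[3,3] k=>[1,1,3]
  result₂ = (3 1; 0 1; 4 3)
Equal? differ; not commutative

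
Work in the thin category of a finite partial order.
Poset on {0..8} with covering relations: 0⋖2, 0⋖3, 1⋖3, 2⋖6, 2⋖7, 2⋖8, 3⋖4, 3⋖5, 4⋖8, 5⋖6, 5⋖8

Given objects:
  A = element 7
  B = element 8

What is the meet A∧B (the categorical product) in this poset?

Answer: A∧B = 2

Trace:
{x : x⊑A ∧ x⊑B} = {0,2}  (A=7, B=8)
  0 ⊑ 2
  2 ⊑ 2
glb = 2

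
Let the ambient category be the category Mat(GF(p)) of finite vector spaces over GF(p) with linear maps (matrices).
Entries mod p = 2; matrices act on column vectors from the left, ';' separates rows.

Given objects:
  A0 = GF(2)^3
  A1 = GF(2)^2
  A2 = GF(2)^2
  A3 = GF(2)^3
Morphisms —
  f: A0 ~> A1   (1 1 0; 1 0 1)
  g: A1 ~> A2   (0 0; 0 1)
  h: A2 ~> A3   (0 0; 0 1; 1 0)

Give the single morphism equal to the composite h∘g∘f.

Answer: (0 0 0; 1 0 1; 0 0 0)

Derivation:
  e0=[1,0,0] f~>[1,1] g~>[0,1] h~>[0,1,0]
  e1=[0,1,0] f~>[1,0] g~>[0,0] h~>[0,0,0]
  e2=[0,0,1] f~>[0,1] g~>[0,1] h~>[0,1,0]
result: (0 0 0; 1 0 1; 0 0 0)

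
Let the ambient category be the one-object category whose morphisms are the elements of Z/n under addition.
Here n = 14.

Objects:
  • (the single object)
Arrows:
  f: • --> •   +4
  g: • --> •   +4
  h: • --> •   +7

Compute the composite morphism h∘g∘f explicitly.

Answer: +1

Trace:
  0 +4≡4 +4≡8 +7≡1  (mod 14)
result: +1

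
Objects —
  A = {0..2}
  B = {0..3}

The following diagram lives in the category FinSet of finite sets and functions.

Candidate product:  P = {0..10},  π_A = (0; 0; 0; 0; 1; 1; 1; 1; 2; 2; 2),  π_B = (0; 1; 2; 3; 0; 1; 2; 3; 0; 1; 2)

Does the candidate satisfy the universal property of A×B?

Answer: NOT A VALID PRODUCT — |P|=11 ≠ |A|·|B|=12

Derivation:
|A|·|B| = 3·4 = 12;  |P| = 11
  → cardinalities differ; no bijection possible.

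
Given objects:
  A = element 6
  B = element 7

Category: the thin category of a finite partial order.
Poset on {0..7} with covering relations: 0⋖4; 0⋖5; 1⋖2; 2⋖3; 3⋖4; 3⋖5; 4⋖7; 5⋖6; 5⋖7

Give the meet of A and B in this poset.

Answer: A∧B = 5

Work:
Common predecessors of 6,7: {0,1,2,3,5}
  0 ≤ 5
  1 ≤ 5
  2 ≤ 5
  3 ≤ 5
  5 ≤ 5
glb = 5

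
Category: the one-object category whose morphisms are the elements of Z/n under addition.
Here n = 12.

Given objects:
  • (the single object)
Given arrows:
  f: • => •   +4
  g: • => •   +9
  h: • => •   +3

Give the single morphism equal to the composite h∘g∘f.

  0 +4≡4 +9≡1 +3≡4  (mod 12)
composite: +4

Answer: +4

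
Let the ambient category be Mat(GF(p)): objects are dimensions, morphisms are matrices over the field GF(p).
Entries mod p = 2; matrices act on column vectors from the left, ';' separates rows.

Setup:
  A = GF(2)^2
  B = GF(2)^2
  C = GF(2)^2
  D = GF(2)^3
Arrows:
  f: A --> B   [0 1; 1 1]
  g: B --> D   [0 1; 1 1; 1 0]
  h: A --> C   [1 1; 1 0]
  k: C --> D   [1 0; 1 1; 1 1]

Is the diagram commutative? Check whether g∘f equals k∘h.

Answer: DOES NOT COMMUTE

Work:
1) trace f;g:
  e0=(1,0) f-->(0,1) g-->(1,1,0)
  e1=(0,1) f-->(1,1) g-->(1,0,1)
  ⟦path⟧₁ = [1 1; 1 0; 0 1]
2) trace h;k:
  e0=(1,0) h-->(1,1) k-->(1,0,0)
  e1=(0,1) h-->(1,0) k-->(1,1,1)
  ⟦path⟧₂ = [1 1; 0 1; 0 1]
Equal? NO — does not commute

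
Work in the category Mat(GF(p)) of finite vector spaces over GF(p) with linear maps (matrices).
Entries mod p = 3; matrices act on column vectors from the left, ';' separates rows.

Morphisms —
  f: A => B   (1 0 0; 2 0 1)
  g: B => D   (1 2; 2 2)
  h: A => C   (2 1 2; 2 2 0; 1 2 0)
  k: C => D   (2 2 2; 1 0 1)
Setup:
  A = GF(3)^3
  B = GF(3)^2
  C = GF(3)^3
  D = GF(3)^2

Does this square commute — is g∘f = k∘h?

Answer: DOES NOT COMMUTE

Trace:
Along f;g (path 1):
  e0=[1,0,0] f=>[1,2] g=>[2,0]
  e1=[0,1,0] f=>[0,0] g=>[0,0]
  e2=[0,0,1] f=>[0,1] g=>[2,2]
  composite₁ = (2 0 2; 0 0 2)
Along h;k (path 2):
  e0=[1,0,0] h=>[2,2,1] k=>[1,0]
  e1=[0,1,0] h=>[1,2,2] k=>[1,0]
  e2=[0,0,1] h=>[2,0,0] k=>[1,2]
  composite₂ = (1 1 1; 0 0 2)
Equal? distinct morphisms ✗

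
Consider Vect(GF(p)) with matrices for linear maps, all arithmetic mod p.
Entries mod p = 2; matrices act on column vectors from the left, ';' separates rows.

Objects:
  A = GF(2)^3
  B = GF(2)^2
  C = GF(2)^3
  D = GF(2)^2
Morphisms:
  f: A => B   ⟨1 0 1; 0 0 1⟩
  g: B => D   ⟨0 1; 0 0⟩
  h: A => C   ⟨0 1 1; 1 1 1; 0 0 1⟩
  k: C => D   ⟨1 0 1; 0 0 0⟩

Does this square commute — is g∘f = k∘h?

Answer: DOES NOT COMMUTE

Trace:
1) trace f;g:
  e0=(1,0,0) f=>(1,0) g=>(0,0)
  e1=(0,1,0) f=>(0,0) g=>(0,0)
  e2=(0,0,1) f=>(1,1) g=>(1,0)
  composite₁ = ⟨0 0 1; 0 0 0⟩
2) trace h;k:
  e0=(1,0,0) h=>(0,1,0) k=>(0,0)
  e1=(0,1,0) h=>(1,1,0) k=>(1,0)
  e2=(0,0,1) h=>(1,1,1) k=>(0,0)
  composite₂ = ⟨0 1 0; 0 0 0⟩
Equal? differ; not commutative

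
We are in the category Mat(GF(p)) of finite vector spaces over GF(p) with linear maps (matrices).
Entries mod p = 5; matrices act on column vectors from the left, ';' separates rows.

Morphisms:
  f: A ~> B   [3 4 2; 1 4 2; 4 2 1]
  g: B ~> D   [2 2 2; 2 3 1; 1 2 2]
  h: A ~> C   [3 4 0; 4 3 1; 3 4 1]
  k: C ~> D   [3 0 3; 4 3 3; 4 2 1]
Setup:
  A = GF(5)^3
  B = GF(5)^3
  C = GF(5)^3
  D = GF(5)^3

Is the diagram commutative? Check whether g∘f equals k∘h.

Answer: DOES NOT COMMUTE

Trace:
Path 1 = f;g:
  e0=(1,0,0) f~>(3,1,4) g~>(1,3,3)
  e1=(0,1,0) f~>(4,4,2) g~>(0,2,1)
  e2=(0,0,1) f~>(2,2,1) g~>(0,1,3)
  result₁ = [1 0 0; 3 2 1; 3 1 3]
Path 2 = h;k:
  e0=(1,0,0) h~>(3,4,3) k~>(3,3,3)
  e1=(0,1,0) h~>(4,3,4) k~>(4,2,1)
  e2=(0,0,1) h~>(0,1,1) k~>(3,1,3)
  result₂ = [3 4 3; 3 2 1; 3 1 3]
Equal? NO — does not commute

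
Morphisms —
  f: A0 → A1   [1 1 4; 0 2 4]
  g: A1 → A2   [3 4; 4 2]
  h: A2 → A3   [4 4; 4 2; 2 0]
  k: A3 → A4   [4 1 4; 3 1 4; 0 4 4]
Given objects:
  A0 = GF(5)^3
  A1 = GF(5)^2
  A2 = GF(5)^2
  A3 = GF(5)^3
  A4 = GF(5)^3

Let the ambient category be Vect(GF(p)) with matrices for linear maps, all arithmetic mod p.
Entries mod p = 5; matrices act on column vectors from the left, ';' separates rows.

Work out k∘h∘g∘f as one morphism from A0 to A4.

  e0=(1,0,0) f→(1,0) g→(3,4) h→(3,0,1) k→(1,3,4)
  e1=(0,1,0) f→(1,2) g→(1,3) h→(1,0,2) k→(2,1,3)
  e2=(0,0,1) f→(4,4) g→(3,4) h→(3,0,1) k→(1,3,4)
⟦path⟧: [1 2 1; 3 1 3; 4 3 4]

Answer: [1 2 1; 3 1 3; 4 3 4]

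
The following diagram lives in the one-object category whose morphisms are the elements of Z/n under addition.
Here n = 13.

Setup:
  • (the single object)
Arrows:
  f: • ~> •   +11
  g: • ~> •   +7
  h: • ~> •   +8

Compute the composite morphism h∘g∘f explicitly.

Answer: +0

Work:
  0 +11≡11 +7≡5 +8≡0  (mod 13)
⟦path⟧: +0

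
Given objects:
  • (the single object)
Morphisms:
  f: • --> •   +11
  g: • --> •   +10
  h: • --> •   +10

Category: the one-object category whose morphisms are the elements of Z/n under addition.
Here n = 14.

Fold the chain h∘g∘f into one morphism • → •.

  0 +11≡11 +10≡7 +10≡3  (mod 14)
result: +3

Answer: +3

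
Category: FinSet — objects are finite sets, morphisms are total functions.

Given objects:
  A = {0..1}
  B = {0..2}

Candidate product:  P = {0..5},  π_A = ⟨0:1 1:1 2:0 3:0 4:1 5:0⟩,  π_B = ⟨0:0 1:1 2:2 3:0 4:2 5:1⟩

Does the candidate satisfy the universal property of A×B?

Answer: VALID PRODUCT

Work:
|A|·|B| = 2·3 = 6;  |P| = 6
Check the pairing map k ↦ (π_A(k), π_B(k)):
  0 : (1,0)
  1 : (1,1)
  2 : (0,2)
  3 : (0,0)
  4 : (1,2)
  5 : (0,1)
distinct pairs in image: 6 / 6 needed
  → bijection onto A×B; projections well-typed.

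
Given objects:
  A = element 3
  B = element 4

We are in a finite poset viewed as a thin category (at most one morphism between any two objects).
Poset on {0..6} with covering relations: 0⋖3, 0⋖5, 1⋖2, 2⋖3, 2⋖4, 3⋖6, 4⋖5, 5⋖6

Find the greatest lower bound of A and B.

Lower bounds of A=3 and B=4: {1,2}
  1 ⊑ 2
  2 ⊑ 2
glb = 2

Answer: A∧B = 2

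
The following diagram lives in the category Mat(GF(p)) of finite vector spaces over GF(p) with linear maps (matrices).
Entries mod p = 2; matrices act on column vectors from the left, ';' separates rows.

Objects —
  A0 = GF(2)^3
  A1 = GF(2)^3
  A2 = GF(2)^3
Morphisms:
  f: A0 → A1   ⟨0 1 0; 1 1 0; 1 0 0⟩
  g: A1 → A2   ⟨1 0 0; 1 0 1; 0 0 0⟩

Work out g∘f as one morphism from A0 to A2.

Answer: ⟨0 1 0; 1 1 0; 0 0 0⟩

Derivation:
  e0=(1,0,0) f→(0,1,1) g→(0,1,0)
  e1=(0,1,0) f→(1,1,0) g→(1,1,0)
  e2=(0,0,1) f→(0,0,0) g→(0,0,0)
⟦path⟧: ⟨0 1 0; 1 1 0; 0 0 0⟩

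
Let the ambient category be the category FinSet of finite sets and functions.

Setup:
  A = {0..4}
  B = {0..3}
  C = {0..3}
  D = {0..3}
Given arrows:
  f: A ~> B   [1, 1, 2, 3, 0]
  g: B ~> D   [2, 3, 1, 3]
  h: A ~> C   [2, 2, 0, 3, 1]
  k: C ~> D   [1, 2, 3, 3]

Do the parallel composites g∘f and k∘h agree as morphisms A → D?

Along f;g (path 1):
  0 f~>1 g~>3
  1 f~>1 g~>3
  2 f~>2 g~>1
  3 f~>3 g~>3
  4 f~>0 g~>2
  result₁ = [3, 3, 1, 3, 2]
Along h;k (path 2):
  0 h~>2 k~>3
  1 h~>2 k~>3
  2 h~>0 k~>1
  3 h~>3 k~>3
  4 h~>1 k~>2
  result₂ = [3, 3, 1, 3, 2]
Equal? YES — commutes

Answer: COMMUTES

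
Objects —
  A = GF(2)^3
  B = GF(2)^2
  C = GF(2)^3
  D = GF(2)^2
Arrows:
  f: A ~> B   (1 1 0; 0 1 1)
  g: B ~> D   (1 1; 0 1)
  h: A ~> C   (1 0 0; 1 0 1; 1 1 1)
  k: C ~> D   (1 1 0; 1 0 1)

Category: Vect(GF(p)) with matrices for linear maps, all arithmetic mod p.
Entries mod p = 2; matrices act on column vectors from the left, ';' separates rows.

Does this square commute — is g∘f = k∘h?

Answer: DOES NOT COMMUTE

Derivation:
Along f;g (path 1):
  e0=(1,0,0) f~>(1,0) g~>(1,0)
  e1=(0,1,0) f~>(1,1) g~>(0,1)
  e2=(0,0,1) f~>(0,1) g~>(1,1)
  composite₁ = (1 0 1; 0 1 1)
Along h;k (path 2):
  e0=(1,0,0) h~>(1,1,1) k~>(0,0)
  e1=(0,1,0) h~>(0,0,1) k~>(0,1)
  e2=(0,0,1) h~>(0,1,1) k~>(1,1)
  composite₂ = (0 0 1; 0 1 1)
Equal? NO — does not commute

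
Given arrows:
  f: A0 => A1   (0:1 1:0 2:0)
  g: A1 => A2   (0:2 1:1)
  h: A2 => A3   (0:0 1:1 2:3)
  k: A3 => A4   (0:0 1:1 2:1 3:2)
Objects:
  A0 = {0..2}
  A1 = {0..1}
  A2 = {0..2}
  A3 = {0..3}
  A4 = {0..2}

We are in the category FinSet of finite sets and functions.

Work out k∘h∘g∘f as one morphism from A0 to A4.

Answer: (0:1 1:2 2:2)

Trace:
  0 f=>1 g=>1 h=>1 k=>1
  1 f=>0 g=>2 h=>3 k=>2
  2 f=>0 g=>2 h=>3 k=>2
composite: (0:1 1:2 2:2)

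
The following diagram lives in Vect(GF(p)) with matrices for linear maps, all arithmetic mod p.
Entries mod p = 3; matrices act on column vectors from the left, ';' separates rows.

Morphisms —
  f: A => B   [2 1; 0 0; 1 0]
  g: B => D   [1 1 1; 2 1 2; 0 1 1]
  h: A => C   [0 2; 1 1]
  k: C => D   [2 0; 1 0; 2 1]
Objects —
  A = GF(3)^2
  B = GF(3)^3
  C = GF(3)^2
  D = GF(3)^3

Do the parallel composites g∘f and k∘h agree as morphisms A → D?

Answer: DOES NOT COMMUTE

Work:
Along f;g (path 1):
  e0=⟨1,0⟩ f=>⟨2,0,1⟩ g=>⟨0,0,1⟩
  e1=⟨0,1⟩ f=>⟨1,0,0⟩ g=>⟨1,2,0⟩
  result₁ = [0 1; 0 2; 1 0]
Along h;k (path 2):
  e0=⟨1,0⟩ h=>⟨0,1⟩ k=>⟨0,0,1⟩
  e1=⟨0,1⟩ h=>⟨2,1⟩ k=>⟨1,2,2⟩
  result₂ = [0 1; 0 2; 1 2]
Equal? distinct morphisms ✗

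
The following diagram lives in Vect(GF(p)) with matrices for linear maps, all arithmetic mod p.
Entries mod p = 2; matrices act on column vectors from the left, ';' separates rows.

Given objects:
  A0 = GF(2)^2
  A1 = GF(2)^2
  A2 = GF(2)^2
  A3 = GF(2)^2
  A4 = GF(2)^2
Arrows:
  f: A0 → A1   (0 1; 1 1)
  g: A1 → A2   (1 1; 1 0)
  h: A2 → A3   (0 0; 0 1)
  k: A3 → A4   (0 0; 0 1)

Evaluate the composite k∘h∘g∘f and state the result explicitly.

Answer: (0 0; 0 1)

Derivation:
  e0=[1,0] f→[0,1] g→[1,0] h→[0,0] k→[0,0]
  e1=[0,1] f→[1,1] g→[0,1] h→[0,1] k→[0,1]
result: (0 0; 0 1)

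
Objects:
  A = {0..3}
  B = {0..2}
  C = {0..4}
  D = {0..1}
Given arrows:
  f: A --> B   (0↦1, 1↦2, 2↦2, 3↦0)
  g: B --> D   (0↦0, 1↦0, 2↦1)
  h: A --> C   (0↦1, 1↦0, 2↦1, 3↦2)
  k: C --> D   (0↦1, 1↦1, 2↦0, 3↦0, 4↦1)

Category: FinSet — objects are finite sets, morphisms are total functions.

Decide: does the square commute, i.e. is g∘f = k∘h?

Answer: DOES NOT COMMUTE

Trace:
1) trace f;g:
  0 f-->1 g-->0
  1 f-->2 g-->1
  2 f-->2 g-->1
  3 f-->0 g-->0
  ⟦path⟧₁ = (0↦0, 1↦1, 2↦1, 3↦0)
2) trace h;k:
  0 h-->1 k-->1
  1 h-->0 k-->1
  2 h-->1 k-->1
  3 h-->2 k-->0
  ⟦path⟧₂ = (0↦1, 1↦1, 2↦1, 3↦0)
Equal? differ; not commutative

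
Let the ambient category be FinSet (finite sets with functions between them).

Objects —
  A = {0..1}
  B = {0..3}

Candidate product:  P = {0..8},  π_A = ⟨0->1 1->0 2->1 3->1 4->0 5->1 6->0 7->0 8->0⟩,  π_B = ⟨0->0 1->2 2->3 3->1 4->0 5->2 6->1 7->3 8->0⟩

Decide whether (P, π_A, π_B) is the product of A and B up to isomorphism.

Answer: NOT A VALID PRODUCT — |P|=9 ≠ |A|·|B|=8

Trace:
|A|·|B| = 2·4 = 8;  |P| = 9
  → cardinalities differ; no bijection possible.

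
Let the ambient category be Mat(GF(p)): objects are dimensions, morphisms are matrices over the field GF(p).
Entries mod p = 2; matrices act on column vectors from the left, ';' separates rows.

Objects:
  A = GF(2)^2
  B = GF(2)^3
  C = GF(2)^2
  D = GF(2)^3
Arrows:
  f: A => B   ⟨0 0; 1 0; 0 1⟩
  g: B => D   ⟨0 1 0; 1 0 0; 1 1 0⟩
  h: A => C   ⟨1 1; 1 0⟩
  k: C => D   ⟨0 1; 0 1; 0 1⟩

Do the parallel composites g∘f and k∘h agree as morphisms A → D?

Path 1 = f;g:
  e0=[1,0] f=>[0,1,0] g=>[1,0,1]
  e1=[0,1] f=>[0,0,1] g=>[0,0,0]
  composite₁ = ⟨1 0; 0 0; 1 0⟩
Path 2 = h;k:
  e0=[1,0] h=>[1,1] k=>[1,1,1]
  e1=[0,1] h=>[1,0] k=>[0,0,0]
  composite₂ = ⟨1 0; 1 0; 1 0⟩
Equal? distinct morphisms ✗

Answer: DOES NOT COMMUTE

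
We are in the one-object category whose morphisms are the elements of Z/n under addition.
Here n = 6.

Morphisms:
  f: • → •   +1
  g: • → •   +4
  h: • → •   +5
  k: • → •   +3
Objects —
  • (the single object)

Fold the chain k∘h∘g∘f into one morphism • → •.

  0 +1≡1 +4≡5 +5≡4 +3≡1  (mod 6)
composite: +1

Answer: +1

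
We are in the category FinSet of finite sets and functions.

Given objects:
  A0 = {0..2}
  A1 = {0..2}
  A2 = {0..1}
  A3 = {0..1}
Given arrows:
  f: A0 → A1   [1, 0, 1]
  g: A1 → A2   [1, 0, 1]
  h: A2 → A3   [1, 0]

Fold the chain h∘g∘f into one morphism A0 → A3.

  0 f→1 g→0 h→1
  1 f→0 g→1 h→0
  2 f→1 g→0 h→1
⟦path⟧: [1, 0, 1]

Answer: [1, 0, 1]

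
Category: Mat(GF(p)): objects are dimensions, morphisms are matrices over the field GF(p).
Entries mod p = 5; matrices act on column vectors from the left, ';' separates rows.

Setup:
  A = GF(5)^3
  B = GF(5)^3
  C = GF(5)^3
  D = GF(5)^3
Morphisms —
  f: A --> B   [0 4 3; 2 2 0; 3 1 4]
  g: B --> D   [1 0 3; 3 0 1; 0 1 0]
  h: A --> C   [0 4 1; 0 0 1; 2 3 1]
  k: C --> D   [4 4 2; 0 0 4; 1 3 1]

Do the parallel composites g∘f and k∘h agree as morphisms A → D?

Answer: DOES NOT COMMUTE

Work:
Along f;g (path 1):
  e0=[1,0,0] f-->[0,2,3] g-->[4,3,2]
  e1=[0,1,0] f-->[4,2,1] g-->[2,3,2]
  e2=[0,0,1] f-->[3,0,4] g-->[0,3,0]
  composite₁ = [4 2 0; 3 3 3; 2 2 0]
Along h;k (path 2):
  e0=[1,0,0] h-->[0,0,2] k-->[4,3,2]
  e1=[0,1,0] h-->[4,0,3] k-->[2,2,2]
  e2=[0,0,1] h-->[1,1,1] k-->[0,4,0]
  composite₂ = [4 2 0; 3 2 4; 2 2 0]
Equal? differ; not commutative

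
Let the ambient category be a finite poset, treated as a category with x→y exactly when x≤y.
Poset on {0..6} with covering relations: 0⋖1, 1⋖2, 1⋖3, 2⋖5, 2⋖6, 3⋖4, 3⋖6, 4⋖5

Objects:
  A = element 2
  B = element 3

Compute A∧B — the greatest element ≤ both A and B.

Answer: A∧B = 1

Derivation:
Lower bounds of A=2 and B=3: {0,1}
  0 ⊑ 1
  1 ⊑ 1
glb = 1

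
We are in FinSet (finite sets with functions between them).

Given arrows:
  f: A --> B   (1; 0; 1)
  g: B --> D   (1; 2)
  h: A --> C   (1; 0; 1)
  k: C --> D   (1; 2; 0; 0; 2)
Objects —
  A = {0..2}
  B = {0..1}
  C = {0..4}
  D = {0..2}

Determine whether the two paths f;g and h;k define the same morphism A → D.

Path 1 = f;g:
  0 f-->1 g-->2
  1 f-->0 g-->1
  2 f-->1 g-->2
  result₁ = (2; 1; 2)
Path 2 = h;k:
  0 h-->1 k-->2
  1 h-->0 k-->1
  2 h-->1 k-->2
  result₂ = (2; 1; 2)
Equal? same morphism ✓

Answer: COMMUTES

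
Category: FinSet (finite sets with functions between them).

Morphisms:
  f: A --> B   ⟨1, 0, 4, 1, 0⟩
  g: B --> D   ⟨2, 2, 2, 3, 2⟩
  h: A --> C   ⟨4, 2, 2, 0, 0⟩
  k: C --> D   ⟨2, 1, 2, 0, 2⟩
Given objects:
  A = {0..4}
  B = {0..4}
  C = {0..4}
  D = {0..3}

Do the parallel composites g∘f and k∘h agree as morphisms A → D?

1) trace f;g:
  0 f-->1 g-->2
  1 f-->0 g-->2
  2 f-->4 g-->2
  3 f-->1 g-->2
  4 f-->0 g-->2
  result₁ = ⟨2, 2, 2, 2, 2⟩
2) trace h;k:
  0 h-->4 k-->2
  1 h-->2 k-->2
  2 h-->2 k-->2
  3 h-->0 k-->2
  4 h-->0 k-->2
  result₂ = ⟨2, 2, 2, 2, 2⟩
Equal? same morphism ✓

Answer: COMMUTES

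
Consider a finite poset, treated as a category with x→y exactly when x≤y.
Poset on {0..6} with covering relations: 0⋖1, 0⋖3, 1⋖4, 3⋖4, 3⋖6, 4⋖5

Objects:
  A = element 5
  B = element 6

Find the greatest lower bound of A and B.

Common predecessors of 5,6: {0,3}
  0 ≤ 3
  3 ≤ 3
glb = 3

Answer: A∧B = 3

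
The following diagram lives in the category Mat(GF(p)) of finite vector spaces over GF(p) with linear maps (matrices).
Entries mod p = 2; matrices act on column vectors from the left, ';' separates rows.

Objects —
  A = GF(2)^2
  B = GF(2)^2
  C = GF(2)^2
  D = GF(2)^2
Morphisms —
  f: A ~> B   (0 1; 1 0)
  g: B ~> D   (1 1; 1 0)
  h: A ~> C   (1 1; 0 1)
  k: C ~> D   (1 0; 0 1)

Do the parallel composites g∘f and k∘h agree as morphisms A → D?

Answer: COMMUTES

Trace:
1) trace f;g:
  e0=[1,0] f~>[0,1] g~>[1,0]
  e1=[0,1] f~>[1,0] g~>[1,1]
  ⟦path⟧₁ = (1 1; 0 1)
2) trace h;k:
  e0=[1,0] h~>[1,0] k~>[1,0]
  e1=[0,1] h~>[1,1] k~>[1,1]
  ⟦path⟧₂ = (1 1; 0 1)
Equal? YES — commutes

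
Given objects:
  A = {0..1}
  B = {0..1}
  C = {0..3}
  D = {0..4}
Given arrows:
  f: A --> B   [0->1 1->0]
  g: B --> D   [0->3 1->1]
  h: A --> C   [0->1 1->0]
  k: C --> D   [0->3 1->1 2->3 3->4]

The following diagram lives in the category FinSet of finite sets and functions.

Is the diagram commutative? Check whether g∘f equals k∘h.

Answer: COMMUTES

Work:
1) trace f;g:
  0 f-->1 g-->1
  1 f-->0 g-->3
  composite₁ = [0->1 1->3]
2) trace h;k:
  0 h-->1 k-->1
  1 h-->0 k-->3
  composite₂ = [0->1 1->3]
Equal? YES — commutes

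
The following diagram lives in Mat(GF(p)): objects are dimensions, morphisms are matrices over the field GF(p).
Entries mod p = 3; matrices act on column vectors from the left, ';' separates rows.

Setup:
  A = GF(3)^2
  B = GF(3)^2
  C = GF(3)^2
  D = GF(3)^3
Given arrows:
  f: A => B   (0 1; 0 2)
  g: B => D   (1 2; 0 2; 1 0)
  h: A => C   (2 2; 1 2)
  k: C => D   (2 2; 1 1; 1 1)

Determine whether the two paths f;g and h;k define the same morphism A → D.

Path 1 = f;g:
  e0=⟨1,0⟩ f=>⟨0,0⟩ g=>⟨0,0,0⟩
  e1=⟨0,1⟩ f=>⟨1,2⟩ g=>⟨2,1,1⟩
  result₁ = (0 2; 0 1; 0 1)
Path 2 = h;k:
  e0=⟨1,0⟩ h=>⟨2,1⟩ k=>⟨0,0,0⟩
  e1=⟨0,1⟩ h=>⟨2,2⟩ k=>⟨2,1,1⟩
  result₂ = (0 2; 0 1; 0 1)
Equal? equal; square commutes

Answer: COMMUTES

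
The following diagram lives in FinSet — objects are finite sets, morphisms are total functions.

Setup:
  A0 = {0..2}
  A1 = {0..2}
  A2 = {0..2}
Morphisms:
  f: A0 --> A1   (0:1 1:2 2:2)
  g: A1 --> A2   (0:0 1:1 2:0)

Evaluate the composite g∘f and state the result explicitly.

  0 f-->1 g-->1
  1 f-->2 g-->0
  2 f-->2 g-->0
⟦path⟧: (0:1 1:0 2:0)

Answer: (0:1 1:0 2:0)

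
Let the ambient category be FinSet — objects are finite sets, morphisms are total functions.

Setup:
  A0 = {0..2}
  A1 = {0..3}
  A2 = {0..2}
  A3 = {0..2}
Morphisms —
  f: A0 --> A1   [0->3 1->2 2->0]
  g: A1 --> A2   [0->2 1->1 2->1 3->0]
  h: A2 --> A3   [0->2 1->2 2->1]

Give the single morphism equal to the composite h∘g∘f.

Answer: [0->2 1->2 2->1]

Derivation:
  0 f-->3 g-->0 h-->2
  1 f-->2 g-->1 h-->2
  2 f-->0 g-->2 h-->1
⟦path⟧: [0->2 1->2 2->1]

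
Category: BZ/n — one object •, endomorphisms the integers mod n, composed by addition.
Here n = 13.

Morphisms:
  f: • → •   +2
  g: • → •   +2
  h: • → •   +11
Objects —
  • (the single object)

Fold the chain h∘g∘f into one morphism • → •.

  0 +2≡2 +2≡4 +11≡2  (mod 13)
result: +2

Answer: +2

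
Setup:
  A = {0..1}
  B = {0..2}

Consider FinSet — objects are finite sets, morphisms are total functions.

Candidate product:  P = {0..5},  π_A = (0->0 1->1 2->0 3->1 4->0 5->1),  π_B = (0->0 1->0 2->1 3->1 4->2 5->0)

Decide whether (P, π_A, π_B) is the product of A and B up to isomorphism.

|A|·|B| = 2·3 = 6;  |P| = 6
Check the pairing map k ↦ (π_A(k), π_B(k)):
  0 -> (0,0)
  1 -> (1,0)
  2 -> (0,1)
  3 -> (1,1)
  4 -> (0,2)
  5 -> (1,0)  ✗ repeats pair of k=1
distinct pairs in image: 5 / 6 needed
  → (1,0) hit at k=1 and k=5

Answer: NOT A VALID PRODUCT — duplicate pair at indices 1,5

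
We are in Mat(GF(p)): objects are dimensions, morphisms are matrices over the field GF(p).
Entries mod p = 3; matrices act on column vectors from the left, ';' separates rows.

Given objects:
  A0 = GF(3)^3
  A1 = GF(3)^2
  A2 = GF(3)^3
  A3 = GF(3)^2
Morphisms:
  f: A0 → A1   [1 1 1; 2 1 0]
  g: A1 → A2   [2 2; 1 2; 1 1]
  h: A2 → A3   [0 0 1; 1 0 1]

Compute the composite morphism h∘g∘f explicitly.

  e0=[1,0,0] f→[1,2] g→[0,2,0] h→[0,0]
  e1=[0,1,0] f→[1,1] g→[1,0,2] h→[2,0]
  e2=[0,0,1] f→[1,0] g→[2,1,1] h→[1,0]
⟦path⟧: [0 2 1; 0 0 0]

Answer: [0 2 1; 0 0 0]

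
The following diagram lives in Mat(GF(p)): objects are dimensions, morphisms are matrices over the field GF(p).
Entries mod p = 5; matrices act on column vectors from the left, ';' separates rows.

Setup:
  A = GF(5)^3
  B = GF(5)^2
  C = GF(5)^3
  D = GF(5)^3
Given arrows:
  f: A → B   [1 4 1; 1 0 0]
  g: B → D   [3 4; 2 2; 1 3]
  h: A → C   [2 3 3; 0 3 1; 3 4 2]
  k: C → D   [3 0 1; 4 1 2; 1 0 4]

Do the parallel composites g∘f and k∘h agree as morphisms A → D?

Answer: DOES NOT COMMUTE

Work:
Path 1 = f;g:
  e0=⟨1,0,0⟩ f→⟨1,1⟩ g→⟨2,4,4⟩
  e1=⟨0,1,0⟩ f→⟨4,0⟩ g→⟨2,3,4⟩
  e2=⟨0,0,1⟩ f→⟨1,0⟩ g→⟨3,2,1⟩
  ⟦path⟧₁ = [2 2 3; 4 3 2; 4 4 1]
Path 2 = h;k:
  e0=⟨1,0,0⟩ h→⟨2,0,3⟩ k→⟨4,4,4⟩
  e1=⟨0,1,0⟩ h→⟨3,3,4⟩ k→⟨3,3,4⟩
  e2=⟨0,0,1⟩ h→⟨3,1,2⟩ k→⟨1,2,1⟩
  ⟦path⟧₂ = [4 3 1; 4 3 2; 4 4 1]
Equal? NO — does not commute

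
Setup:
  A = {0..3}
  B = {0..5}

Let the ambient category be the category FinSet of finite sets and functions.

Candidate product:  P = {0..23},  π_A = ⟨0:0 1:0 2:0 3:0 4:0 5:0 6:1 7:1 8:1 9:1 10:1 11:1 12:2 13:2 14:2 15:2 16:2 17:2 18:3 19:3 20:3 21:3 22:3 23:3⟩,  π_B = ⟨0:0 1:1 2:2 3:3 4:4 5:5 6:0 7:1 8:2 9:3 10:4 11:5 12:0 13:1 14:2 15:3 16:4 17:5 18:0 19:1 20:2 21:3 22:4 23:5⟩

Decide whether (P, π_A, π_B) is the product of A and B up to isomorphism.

Answer: VALID PRODUCT

Trace:
|A|·|B| = 4·6 = 24;  |P| = 24
Check the pairing map k ↦ (π_A(k), π_B(k)):
  0 : (0,0)
  1 : (0,1)
  2 : (0,2)
  3 : (0,3)
  4 : (0,4)
  5 : (0,5)
  6 : (1,0)
  7 : (1,1)
  8 : (1,2)
  9 : (1,3)
  10 : (1,4)
  11 : (1,5)
  12 : (2,0)
  13 : (2,1)
  14 : (2,2)
  15 : (2,3)
  16 : (2,4)
  17 : (2,5)
  18 : (3,0)
  19 : (3,1)
  20 : (3,2)
  21 : (3,3)
  22 : (3,4)
  23 : (3,5)
distinct pairs in image: 24 / 24 needed
  → bijection onto A×B; projections well-typed.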